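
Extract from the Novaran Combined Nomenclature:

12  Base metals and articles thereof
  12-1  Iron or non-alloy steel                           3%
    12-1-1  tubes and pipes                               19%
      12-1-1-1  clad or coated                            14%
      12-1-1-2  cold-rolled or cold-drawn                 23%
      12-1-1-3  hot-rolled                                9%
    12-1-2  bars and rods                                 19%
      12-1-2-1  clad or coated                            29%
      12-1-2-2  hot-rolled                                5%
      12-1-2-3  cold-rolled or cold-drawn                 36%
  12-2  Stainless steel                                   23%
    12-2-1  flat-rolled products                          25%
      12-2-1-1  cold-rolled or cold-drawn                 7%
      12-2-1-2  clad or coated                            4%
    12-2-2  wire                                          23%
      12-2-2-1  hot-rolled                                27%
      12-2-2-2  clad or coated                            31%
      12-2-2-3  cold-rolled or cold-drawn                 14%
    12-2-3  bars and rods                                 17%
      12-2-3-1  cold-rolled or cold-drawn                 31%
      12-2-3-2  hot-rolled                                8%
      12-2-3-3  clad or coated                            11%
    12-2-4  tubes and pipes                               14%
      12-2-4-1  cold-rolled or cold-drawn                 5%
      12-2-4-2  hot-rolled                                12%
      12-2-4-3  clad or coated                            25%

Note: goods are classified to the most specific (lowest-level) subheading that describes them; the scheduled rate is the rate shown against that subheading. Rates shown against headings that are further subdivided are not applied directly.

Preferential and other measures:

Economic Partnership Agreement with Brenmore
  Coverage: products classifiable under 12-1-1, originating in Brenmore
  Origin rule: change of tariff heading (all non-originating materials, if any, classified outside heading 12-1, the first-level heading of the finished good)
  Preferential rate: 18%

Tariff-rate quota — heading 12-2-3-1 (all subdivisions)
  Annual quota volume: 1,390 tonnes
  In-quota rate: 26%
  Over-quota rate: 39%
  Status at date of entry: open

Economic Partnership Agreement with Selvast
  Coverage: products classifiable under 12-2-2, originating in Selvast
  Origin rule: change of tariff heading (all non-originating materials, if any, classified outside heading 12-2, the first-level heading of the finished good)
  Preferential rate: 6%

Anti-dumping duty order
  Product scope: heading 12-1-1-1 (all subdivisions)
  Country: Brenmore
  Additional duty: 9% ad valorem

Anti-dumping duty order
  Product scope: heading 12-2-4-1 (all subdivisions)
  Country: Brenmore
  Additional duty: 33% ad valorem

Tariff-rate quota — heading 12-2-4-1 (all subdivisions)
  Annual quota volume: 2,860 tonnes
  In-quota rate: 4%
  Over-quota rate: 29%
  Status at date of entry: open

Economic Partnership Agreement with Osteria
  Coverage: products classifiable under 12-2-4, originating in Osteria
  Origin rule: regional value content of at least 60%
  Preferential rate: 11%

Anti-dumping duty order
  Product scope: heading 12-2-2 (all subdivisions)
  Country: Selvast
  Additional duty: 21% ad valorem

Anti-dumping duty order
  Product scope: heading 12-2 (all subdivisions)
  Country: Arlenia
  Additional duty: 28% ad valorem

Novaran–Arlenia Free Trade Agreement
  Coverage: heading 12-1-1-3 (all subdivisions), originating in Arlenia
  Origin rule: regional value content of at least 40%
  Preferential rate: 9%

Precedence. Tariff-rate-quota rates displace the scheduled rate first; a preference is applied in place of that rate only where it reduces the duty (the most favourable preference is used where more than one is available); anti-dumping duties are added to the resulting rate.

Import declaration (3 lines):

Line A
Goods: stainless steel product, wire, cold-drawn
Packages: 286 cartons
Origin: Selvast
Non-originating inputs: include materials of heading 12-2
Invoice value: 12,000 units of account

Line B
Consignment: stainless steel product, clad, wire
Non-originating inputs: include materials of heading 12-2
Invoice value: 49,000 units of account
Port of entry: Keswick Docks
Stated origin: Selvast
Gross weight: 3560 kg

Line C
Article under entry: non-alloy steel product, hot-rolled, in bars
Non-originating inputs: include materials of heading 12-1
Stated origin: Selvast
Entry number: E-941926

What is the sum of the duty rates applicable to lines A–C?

Line A: stainless steel → 12-2; wire → 12-2-2; cold-drawn → 12-2-2-3. Scheduled 14%. Selvast agreement on 12-2-2: CTH not met; anti-dumping (Selvast, 12-2-2): +21%; total 14% + 21% = 35%. → 35%.
Line B: stainless steel → 12-2; wire → 12-2-2; clad → 12-2-2-2. Scheduled 31%. Selvast agreement on 12-2-2: CTH not met; anti-dumping (Selvast, 12-2-2): +21%; total 31% + 21% = 52%. → 52%.
Line C: non-alloy steel → 12-1; in bars → 12-1-2; hot-rolled → 12-1-2-2. Scheduled 5%. Selvast agreement on 12-2-2: 12-1-2-2 not covered. → 5%.
Sum: 35% + 52% + 5% = 92%.

92%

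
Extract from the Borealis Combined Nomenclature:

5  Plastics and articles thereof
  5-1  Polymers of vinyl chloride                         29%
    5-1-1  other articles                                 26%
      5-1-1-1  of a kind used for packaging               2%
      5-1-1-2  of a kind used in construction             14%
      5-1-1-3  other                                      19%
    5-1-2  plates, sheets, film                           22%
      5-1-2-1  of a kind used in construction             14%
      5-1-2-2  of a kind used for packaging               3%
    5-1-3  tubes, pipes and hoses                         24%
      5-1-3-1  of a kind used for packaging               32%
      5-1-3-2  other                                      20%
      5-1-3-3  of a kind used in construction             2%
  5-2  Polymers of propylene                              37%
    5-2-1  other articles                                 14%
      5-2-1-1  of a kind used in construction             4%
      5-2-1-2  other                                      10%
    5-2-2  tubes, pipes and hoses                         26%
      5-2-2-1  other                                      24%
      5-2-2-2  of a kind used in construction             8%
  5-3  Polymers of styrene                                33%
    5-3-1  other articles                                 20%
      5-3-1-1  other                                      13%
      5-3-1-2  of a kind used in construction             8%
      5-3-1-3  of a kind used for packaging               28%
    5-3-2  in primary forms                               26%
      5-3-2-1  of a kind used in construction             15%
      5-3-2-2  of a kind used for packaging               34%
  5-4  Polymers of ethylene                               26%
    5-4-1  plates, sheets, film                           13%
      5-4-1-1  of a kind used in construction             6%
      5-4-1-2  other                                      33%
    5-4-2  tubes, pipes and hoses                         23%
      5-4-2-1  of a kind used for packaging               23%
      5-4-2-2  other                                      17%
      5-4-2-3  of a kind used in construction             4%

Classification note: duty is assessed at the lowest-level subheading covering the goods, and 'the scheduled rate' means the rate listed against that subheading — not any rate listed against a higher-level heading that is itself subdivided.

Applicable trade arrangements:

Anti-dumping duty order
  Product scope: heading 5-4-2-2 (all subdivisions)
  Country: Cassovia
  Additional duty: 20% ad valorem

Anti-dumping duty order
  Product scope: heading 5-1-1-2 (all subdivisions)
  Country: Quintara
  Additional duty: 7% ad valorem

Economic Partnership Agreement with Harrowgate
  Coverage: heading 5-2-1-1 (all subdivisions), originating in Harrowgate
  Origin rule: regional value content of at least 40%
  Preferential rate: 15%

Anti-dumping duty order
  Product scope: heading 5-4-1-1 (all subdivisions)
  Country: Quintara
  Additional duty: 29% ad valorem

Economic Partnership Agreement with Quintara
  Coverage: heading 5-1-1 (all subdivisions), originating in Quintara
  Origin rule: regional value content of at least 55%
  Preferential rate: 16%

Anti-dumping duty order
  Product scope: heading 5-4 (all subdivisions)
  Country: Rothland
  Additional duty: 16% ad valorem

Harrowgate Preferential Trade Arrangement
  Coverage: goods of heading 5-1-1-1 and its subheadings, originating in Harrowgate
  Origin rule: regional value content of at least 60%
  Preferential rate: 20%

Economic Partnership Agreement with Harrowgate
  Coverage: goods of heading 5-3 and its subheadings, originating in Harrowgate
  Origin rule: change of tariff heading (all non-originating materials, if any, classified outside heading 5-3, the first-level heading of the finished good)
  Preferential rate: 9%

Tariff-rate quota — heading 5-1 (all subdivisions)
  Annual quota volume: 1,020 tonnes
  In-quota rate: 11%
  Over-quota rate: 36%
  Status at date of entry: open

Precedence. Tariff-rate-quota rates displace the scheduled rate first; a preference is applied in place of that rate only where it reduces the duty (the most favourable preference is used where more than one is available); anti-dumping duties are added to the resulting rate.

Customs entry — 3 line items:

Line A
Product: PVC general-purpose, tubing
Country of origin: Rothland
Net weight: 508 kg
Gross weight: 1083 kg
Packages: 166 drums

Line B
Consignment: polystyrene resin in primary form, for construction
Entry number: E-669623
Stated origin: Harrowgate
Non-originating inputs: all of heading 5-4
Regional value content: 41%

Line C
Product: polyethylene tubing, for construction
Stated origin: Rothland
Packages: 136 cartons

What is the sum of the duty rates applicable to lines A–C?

40%

Line A: PVC → 5-1; tubing → 5-1-3; general-purpose → 5-1-3-2. Scheduled 20%. quota on 5-1 open → in-quota 11%. → 11%.
Line B: polystyrene → 5-3; resin in primary form → 5-3-2; for construction → 5-3-2-1. Scheduled 15%. Harrowgate agreement on 5-2-1-1: 5-3-2-1 not covered; Harrowgate agreement on 5-1-1-1: 5-3-2-1 not covered; Harrowgate agreement on 5-3: CTH met → 9% available; preferential 9%. → 9%.
Line C: polyethylene → 5-4; tubing → 5-4-2; for construction → 5-4-2-3. Scheduled 4%. anti-dumping (Rothland, 5-4): +16%; total 4% + 16% = 20%. → 20%.
Sum: 11% + 9% + 20% = 40%.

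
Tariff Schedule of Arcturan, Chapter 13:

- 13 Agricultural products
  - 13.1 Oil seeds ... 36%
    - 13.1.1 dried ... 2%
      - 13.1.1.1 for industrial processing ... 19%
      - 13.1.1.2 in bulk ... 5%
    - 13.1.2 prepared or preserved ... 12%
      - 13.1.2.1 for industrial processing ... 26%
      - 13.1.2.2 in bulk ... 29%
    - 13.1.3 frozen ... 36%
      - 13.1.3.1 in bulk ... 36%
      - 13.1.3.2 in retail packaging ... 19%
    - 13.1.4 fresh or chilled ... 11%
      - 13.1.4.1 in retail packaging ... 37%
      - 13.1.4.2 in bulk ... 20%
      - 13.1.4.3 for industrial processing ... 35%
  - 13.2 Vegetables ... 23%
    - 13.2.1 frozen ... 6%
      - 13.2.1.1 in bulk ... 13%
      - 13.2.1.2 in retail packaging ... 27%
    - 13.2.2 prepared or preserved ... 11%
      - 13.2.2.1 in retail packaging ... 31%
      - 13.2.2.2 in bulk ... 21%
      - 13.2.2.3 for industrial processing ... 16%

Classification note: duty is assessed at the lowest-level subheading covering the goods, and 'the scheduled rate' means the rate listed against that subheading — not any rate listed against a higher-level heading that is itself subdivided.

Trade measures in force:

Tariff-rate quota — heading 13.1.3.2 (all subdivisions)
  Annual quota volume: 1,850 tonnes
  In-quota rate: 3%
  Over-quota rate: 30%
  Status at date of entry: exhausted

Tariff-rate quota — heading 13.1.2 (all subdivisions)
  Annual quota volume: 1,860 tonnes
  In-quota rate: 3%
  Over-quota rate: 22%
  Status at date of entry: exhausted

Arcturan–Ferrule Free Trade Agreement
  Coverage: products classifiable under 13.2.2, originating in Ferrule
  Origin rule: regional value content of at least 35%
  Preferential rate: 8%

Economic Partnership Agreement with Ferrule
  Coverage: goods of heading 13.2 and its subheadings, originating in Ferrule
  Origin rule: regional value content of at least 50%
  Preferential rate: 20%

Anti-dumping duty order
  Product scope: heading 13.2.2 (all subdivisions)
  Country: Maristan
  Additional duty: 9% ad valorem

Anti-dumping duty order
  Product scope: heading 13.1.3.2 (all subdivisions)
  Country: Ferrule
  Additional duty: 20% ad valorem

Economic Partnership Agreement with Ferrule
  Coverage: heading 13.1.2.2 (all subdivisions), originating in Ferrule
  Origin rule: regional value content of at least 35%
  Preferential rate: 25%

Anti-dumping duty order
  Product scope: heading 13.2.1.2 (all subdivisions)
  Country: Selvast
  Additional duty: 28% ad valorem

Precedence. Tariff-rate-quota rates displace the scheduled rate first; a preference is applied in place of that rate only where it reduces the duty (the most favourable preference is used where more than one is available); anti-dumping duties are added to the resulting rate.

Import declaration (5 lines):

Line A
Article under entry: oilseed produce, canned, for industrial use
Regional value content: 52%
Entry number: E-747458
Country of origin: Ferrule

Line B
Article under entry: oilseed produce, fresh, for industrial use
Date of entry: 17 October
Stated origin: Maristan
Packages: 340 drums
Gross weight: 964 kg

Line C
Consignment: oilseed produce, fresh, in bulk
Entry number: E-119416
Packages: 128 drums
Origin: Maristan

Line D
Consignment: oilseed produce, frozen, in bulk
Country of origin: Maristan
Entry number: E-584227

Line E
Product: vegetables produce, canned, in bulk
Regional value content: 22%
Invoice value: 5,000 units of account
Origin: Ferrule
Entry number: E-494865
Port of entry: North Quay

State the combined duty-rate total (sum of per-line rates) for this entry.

Line A: oilseed → 13.1; canned → 13.1.2; for industrial use → 13.1.2.1. Scheduled 26%. quota on 13.1.2 exhausted → over-quota 22%; Ferrule agreement on 13.2.2: 13.1.2.1 not covered; Ferrule agreement on 13.2: 13.1.2.1 not covered; Ferrule agreement on 13.1.2.2: 13.1.2.1 not covered. → 22%.
Line B: oilseed → 13.1; fresh → 13.1.4; for industrial use → 13.1.4.3. Scheduled 35%. No special measure applies. → 35%.
Line C: oilseed → 13.1; fresh → 13.1.4; in bulk → 13.1.4.2. Scheduled 20%. No special measure applies. → 20%.
Line D: oilseed → 13.1; frozen → 13.1.3; in bulk → 13.1.3.1. Scheduled 36%. No special measure applies. → 36%.
Line E: vegetables → 13.2; canned → 13.2.2; in bulk → 13.2.2.2. Scheduled 21%. Ferrule agreement on 13.2.2: RVC < 35%; Ferrule agreement on 13.2: RVC < 50%; Ferrule agreement on 13.1.2.2: 13.2.2.2 not covered. → 21%.
Sum: 22% + 35% + 20% + 36% + 21% = 134%.

134%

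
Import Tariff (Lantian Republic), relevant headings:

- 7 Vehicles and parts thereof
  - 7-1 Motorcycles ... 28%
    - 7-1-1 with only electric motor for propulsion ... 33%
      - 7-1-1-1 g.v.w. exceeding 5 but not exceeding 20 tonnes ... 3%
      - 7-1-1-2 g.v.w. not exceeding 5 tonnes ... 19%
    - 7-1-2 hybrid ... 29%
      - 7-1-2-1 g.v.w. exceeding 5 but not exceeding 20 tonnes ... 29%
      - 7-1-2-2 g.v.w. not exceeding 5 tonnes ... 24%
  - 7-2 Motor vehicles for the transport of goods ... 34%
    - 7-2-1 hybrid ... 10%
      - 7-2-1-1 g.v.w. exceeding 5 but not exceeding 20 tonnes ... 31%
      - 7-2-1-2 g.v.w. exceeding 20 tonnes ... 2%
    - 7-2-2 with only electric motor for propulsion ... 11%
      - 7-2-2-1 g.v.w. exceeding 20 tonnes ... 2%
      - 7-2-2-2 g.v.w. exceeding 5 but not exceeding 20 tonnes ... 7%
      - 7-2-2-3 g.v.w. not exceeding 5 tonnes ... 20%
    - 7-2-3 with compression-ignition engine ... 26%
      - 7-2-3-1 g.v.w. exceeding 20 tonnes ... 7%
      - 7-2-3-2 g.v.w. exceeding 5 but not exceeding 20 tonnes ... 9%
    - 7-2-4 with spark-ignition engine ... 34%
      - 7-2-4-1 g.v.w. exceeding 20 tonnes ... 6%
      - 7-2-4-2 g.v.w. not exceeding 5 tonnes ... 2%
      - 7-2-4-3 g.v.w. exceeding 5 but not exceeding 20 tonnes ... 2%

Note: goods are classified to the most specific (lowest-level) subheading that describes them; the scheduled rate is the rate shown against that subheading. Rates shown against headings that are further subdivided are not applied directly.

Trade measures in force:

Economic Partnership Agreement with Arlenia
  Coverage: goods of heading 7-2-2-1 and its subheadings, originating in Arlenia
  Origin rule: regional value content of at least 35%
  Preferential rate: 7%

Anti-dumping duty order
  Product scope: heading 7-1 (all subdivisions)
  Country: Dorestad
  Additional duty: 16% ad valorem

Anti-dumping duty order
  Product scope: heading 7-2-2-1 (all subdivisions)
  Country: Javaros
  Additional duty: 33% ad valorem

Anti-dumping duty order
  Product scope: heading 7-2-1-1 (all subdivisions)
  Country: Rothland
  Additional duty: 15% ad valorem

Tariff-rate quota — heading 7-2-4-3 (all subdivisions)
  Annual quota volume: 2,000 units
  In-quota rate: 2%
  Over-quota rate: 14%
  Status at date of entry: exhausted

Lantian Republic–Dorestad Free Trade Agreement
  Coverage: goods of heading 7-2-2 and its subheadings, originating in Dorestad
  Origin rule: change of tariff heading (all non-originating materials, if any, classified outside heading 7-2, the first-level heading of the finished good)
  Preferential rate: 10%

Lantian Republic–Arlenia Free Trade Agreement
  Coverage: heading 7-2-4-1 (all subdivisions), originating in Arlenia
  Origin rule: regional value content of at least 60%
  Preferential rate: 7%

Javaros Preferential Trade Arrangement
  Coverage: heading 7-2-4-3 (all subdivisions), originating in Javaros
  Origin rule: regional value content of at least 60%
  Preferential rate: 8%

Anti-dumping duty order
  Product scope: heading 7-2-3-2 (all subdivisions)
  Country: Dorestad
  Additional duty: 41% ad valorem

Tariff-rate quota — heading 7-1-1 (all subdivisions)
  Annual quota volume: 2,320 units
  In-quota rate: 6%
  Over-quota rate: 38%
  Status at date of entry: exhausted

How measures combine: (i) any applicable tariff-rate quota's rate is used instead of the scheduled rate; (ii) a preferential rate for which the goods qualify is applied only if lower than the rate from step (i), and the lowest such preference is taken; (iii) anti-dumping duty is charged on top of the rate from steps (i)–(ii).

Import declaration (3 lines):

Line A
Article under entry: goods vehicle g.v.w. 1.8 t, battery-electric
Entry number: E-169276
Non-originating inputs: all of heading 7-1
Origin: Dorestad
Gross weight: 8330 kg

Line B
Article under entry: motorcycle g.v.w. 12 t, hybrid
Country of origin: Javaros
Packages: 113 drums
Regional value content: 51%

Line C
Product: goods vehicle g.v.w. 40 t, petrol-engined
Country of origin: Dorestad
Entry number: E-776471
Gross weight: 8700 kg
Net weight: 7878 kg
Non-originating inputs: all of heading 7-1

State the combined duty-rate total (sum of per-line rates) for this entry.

Line A: goods vehicle → 7-2; battery-electric → 7-2-2; g.v.w. 1.8 t → 7-2-2-3. Scheduled 20%. Dorestad agreement on 7-2-2: CTH met → 10% available; preferential 10%. → 10%.
Line B: motorcycle → 7-1; hybrid → 7-1-2; g.v.w. 12 t → 7-1-2-1. Scheduled 29%. Javaros agreement on 7-2-4-3: 7-1-2-1 not covered. → 29%.
Line C: goods vehicle → 7-2; petrol-engined → 7-2-4; g.v.w. 40 t → 7-2-4-1. Scheduled 6%. Dorestad agreement on 7-2-2: 7-2-4-1 not covered. → 6%.
Sum: 10% + 29% + 6% = 45%.

45%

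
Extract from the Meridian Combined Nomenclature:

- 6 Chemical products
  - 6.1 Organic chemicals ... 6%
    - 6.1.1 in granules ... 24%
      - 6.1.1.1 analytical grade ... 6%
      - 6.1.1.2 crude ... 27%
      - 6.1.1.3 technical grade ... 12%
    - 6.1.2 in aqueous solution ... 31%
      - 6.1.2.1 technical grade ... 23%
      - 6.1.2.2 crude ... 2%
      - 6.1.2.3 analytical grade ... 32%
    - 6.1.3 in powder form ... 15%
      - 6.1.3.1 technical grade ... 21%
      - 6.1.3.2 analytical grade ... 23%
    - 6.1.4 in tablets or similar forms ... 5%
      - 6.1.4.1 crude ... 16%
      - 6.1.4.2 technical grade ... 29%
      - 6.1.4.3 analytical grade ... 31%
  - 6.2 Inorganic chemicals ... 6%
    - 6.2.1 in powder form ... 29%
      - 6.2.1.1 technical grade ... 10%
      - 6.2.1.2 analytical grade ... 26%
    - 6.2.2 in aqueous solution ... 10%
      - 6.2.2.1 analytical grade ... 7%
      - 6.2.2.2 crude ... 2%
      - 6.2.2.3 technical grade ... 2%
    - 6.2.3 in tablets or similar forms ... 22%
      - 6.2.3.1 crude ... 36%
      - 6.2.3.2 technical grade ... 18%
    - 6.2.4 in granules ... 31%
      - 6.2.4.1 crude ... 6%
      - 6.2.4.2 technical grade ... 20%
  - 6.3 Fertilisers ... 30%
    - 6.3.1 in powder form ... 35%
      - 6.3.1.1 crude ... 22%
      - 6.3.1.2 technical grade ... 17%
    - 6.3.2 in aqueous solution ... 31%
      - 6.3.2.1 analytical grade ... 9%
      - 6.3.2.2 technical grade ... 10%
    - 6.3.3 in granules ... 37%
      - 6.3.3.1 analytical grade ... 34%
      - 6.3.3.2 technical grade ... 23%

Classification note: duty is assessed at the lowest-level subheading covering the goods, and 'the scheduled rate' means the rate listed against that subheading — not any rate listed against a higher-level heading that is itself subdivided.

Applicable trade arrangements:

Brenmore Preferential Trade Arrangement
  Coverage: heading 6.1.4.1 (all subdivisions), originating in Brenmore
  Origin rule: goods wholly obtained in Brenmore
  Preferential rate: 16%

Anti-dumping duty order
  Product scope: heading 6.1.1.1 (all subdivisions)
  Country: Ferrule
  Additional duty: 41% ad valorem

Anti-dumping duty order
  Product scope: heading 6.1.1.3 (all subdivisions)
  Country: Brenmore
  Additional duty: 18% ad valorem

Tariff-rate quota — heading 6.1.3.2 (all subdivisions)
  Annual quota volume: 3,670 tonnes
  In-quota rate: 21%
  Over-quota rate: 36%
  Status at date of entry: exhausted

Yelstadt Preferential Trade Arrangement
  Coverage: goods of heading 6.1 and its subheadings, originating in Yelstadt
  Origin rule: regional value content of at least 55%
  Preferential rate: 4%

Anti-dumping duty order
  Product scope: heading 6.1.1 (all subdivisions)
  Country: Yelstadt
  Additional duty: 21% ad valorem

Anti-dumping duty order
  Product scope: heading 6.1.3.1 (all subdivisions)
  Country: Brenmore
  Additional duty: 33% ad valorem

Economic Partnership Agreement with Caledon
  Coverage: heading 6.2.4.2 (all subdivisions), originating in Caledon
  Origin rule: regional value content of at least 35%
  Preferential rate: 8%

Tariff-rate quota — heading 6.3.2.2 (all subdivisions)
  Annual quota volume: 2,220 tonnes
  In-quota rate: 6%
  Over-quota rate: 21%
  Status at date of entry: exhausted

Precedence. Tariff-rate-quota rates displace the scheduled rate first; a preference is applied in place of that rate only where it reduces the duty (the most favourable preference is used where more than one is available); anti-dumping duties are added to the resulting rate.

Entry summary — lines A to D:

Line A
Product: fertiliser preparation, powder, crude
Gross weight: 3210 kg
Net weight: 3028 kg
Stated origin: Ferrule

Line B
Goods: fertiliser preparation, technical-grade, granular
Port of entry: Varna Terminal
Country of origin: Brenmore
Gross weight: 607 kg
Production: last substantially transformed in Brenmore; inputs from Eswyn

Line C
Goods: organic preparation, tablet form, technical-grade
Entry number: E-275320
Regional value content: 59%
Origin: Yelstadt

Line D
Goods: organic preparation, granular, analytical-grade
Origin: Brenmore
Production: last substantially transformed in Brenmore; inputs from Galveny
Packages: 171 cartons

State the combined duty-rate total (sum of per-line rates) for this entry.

Line A: fertiliser → 6.3; powder → 6.3.1; crude → 6.3.1.1. Scheduled 22%. No special measure applies. → 22%.
Line B: fertiliser → 6.3; granular → 6.3.3; technical-grade → 6.3.3.2. Scheduled 23%. Brenmore agreement on 6.1.4.1: 6.3.3.2 not covered. → 23%.
Line C: organic → 6.1; tablet form → 6.1.4; technical-grade → 6.1.4.2. Scheduled 29%. Yelstadt agreement on 6.1: RVC ≥ 55% → 4% available; preferential 4%. → 4%.
Line D: organic → 6.1; granular → 6.1.1; analytical-grade → 6.1.1.1. Scheduled 6%. Brenmore agreement on 6.1.4.1: 6.1.1.1 not covered. → 6%.
Sum: 22% + 23% + 4% + 6% = 55%.

55%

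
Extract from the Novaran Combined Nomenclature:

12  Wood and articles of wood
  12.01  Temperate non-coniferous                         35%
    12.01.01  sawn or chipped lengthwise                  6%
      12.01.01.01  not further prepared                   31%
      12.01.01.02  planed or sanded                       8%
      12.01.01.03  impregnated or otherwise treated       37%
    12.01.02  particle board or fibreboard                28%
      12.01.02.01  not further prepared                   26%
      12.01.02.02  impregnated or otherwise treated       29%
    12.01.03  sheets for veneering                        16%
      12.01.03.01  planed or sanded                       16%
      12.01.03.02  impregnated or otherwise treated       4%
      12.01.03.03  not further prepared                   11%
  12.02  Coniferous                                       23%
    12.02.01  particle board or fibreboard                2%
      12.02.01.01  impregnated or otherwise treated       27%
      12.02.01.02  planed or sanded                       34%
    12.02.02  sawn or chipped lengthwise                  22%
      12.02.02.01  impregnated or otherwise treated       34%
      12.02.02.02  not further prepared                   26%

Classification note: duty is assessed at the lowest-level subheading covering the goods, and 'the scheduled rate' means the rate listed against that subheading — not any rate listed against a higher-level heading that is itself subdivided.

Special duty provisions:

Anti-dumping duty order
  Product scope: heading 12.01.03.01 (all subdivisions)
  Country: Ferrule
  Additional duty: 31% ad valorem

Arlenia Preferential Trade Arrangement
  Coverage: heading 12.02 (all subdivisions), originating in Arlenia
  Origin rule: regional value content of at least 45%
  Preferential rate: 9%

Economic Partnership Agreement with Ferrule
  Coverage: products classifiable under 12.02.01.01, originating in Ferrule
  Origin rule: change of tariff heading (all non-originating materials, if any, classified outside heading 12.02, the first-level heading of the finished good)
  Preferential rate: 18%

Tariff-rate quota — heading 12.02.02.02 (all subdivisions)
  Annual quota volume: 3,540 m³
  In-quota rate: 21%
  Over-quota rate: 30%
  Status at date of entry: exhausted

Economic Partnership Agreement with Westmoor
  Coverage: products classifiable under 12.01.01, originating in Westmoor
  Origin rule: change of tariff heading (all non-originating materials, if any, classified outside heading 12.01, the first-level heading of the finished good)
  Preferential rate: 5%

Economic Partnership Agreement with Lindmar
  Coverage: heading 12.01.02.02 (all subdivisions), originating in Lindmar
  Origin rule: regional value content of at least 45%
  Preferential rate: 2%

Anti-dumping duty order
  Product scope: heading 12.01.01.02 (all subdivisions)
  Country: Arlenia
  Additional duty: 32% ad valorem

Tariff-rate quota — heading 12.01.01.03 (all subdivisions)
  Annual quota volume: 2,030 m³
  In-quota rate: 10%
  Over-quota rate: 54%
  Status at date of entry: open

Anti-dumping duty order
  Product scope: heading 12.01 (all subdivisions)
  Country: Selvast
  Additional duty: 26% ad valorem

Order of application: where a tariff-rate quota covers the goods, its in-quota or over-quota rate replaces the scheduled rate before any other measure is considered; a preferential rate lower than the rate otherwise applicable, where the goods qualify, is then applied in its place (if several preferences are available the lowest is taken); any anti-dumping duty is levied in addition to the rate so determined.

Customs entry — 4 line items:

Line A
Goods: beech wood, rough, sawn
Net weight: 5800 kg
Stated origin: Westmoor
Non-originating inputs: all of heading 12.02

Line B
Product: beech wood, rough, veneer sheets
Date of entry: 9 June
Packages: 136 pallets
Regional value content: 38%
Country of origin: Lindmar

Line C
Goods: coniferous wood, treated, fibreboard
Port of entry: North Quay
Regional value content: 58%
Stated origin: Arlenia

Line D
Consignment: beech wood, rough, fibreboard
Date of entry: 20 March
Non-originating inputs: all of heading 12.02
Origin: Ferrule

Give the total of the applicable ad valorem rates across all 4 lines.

Line A: beech → 12.01; sawn → 12.01.01; rough → 12.01.01.01. Scheduled 31%. Westmoor agreement on 12.01.01: CTH met → 5% available; preferential 5%. → 5%.
Line B: beech → 12.01; veneer sheets → 12.01.03; rough → 12.01.03.03. Scheduled 11%. Lindmar agreement on 12.01.02.02: 12.01.03.03 not covered. → 11%.
Line C: coniferous → 12.02; fibreboard → 12.02.01; treated → 12.02.01.01. Scheduled 27%. Arlenia agreement on 12.02: RVC ≥ 45% → 9% available; preferential 9%. → 9%.
Line D: beech → 12.01; fibreboard → 12.01.02; rough → 12.01.02.01. Scheduled 26%. Ferrule agreement on 12.02.01.01: 12.01.02.01 not covered. → 26%.
Sum: 5% + 11% + 9% + 26% = 51%.

51%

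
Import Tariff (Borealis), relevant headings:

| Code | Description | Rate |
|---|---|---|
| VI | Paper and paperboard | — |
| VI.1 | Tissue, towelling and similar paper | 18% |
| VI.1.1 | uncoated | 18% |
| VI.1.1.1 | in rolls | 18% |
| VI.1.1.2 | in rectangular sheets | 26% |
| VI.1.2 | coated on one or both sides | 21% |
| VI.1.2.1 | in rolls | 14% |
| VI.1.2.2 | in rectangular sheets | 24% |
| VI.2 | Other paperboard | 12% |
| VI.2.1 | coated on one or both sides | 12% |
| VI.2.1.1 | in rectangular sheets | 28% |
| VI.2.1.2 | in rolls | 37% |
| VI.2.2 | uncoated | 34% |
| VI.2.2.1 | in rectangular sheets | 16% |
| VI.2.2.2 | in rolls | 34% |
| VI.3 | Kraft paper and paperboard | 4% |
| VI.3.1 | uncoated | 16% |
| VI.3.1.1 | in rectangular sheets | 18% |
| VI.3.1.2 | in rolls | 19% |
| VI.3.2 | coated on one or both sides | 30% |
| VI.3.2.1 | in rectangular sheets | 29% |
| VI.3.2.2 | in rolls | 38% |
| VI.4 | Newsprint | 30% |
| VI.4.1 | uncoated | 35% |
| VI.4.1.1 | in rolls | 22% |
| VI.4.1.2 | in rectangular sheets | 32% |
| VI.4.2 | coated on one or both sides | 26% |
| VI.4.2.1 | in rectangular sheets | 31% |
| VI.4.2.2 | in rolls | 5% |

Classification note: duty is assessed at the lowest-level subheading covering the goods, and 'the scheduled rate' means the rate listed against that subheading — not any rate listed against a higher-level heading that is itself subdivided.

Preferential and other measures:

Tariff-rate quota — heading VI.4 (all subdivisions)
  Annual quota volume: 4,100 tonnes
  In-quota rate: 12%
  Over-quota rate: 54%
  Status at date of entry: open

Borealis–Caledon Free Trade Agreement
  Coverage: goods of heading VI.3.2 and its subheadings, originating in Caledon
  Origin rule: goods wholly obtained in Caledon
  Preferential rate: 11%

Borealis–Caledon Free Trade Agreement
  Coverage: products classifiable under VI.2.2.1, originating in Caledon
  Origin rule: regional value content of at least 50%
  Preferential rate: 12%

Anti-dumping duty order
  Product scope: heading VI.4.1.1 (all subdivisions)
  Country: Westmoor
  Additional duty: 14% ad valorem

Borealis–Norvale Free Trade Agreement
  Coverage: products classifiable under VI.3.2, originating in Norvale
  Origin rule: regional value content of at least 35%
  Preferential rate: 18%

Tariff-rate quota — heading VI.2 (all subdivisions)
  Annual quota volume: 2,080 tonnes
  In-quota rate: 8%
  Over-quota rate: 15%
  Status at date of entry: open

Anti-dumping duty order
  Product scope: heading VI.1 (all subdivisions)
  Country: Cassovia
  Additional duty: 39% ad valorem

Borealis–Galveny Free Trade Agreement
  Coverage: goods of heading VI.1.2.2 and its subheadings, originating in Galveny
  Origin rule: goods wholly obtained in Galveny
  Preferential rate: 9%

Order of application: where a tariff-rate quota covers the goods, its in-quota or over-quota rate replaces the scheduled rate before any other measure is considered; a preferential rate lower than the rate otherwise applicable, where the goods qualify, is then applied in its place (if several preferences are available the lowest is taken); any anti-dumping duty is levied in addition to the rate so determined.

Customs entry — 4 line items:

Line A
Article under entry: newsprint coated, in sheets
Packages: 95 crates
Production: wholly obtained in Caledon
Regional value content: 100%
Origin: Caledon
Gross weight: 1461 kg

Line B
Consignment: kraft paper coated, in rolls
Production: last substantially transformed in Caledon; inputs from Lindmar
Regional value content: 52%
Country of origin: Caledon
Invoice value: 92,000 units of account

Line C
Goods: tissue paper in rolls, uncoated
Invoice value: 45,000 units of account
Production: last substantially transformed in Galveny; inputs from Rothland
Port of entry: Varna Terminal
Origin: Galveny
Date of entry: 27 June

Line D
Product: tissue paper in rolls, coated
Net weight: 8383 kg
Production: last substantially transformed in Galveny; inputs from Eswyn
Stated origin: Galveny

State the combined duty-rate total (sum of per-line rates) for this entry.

82%

Line A: newsprint → VI.4; coated → VI.4.2; in sheets → VI.4.2.1. Scheduled 31%. quota on VI.4 open → in-quota 12%; Caledon agreement on VI.3.2: VI.4.2.1 not covered; Caledon agreement on VI.2.2.1: VI.4.2.1 not covered. → 12%.
Line B: kraft paper → VI.3; coated → VI.3.2; in rolls → VI.3.2.2. Scheduled 38%. Caledon agreement on VI.3.2: not wholly obtained; Caledon agreement on VI.2.2.1: VI.3.2.2 not covered. → 38%.
Line C: tissue paper → VI.1; uncoated → VI.1.1; in rolls → VI.1.1.1. Scheduled 18%. Galveny agreement on VI.1.2.2: VI.1.1.1 not covered. → 18%.
Line D: tissue paper → VI.1; coated → VI.1.2; in rolls → VI.1.2.1. Scheduled 14%. Galveny agreement on VI.1.2.2: VI.1.2.1 not covered. → 14%.
Sum: 12% + 38% + 18% + 14% = 82%.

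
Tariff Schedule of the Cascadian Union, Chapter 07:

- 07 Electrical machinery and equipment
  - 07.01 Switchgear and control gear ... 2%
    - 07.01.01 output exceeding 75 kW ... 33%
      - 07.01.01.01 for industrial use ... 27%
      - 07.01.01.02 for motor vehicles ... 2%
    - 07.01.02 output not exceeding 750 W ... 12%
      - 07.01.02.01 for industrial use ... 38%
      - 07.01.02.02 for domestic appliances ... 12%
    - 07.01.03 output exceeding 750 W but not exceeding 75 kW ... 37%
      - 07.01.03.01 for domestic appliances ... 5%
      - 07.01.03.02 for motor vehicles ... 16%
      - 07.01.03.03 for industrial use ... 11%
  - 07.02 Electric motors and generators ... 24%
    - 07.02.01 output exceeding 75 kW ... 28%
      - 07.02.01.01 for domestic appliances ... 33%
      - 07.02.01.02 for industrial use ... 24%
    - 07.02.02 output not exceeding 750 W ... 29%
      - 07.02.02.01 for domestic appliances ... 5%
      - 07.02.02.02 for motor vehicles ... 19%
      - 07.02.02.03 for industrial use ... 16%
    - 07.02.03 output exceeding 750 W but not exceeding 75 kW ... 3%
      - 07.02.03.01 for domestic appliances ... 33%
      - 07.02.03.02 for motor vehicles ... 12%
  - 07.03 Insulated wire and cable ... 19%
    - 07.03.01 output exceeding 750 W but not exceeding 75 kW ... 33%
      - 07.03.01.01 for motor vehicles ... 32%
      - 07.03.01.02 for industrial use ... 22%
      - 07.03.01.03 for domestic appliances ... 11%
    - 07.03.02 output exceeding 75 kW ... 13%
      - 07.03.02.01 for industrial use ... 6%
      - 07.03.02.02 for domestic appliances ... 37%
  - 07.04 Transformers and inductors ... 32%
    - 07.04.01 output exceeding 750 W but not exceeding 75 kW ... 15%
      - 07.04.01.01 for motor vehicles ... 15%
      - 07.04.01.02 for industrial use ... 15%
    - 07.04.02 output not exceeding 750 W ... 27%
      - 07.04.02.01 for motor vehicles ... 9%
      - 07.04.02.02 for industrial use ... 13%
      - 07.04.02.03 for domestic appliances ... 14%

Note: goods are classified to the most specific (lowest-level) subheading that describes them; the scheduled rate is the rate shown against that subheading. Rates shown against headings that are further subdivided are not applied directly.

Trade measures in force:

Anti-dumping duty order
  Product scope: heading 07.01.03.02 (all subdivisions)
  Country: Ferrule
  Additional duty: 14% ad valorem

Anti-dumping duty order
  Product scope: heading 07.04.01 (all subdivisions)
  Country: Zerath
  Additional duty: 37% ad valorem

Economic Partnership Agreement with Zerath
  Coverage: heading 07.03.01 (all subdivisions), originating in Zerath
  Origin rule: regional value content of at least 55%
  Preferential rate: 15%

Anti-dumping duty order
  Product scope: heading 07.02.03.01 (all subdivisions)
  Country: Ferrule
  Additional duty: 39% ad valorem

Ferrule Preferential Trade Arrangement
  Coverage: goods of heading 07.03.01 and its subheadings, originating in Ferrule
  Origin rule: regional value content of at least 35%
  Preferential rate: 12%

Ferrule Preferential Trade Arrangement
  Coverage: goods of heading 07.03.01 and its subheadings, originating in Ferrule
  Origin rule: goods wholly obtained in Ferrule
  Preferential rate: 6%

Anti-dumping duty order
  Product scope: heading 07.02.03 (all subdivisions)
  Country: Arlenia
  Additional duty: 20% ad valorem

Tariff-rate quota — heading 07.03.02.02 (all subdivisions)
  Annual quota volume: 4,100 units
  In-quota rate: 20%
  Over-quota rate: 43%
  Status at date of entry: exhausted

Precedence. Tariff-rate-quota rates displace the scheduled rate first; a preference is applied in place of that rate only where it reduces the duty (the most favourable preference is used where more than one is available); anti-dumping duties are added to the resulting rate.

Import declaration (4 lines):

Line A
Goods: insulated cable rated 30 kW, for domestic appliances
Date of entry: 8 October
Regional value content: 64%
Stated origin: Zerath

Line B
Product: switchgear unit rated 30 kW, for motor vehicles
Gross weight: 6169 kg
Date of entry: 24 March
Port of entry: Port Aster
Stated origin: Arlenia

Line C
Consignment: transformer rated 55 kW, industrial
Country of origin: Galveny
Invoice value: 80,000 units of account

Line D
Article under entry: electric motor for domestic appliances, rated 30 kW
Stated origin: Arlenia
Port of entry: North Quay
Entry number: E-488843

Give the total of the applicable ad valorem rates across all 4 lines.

Line A: insulated cable → 07.03; rated 30 kW → 07.03.01; for domestic appliances → 07.03.01.03. Scheduled 11%. Zerath agreement on 07.03.01: RVC ≥ 55% → 15% available; preference 15% not lower than 11% → no reduction. → 11%.
Line B: switchgear unit → 07.01; rated 30 kW → 07.01.03; for motor vehicles → 07.01.03.02. Scheduled 16%. No special measure applies. → 16%.
Line C: transformer → 07.04; rated 55 kW → 07.04.01; industrial → 07.04.01.02. Scheduled 15%. No special measure applies. → 15%.
Line D: electric motor → 07.02; rated 30 kW → 07.02.03; for domestic appliances → 07.02.03.01. Scheduled 33%. anti-dumping (Arlenia, 07.02.03): +20%; total 33% + 20% = 53%. → 53%.
Sum: 11% + 16% + 15% + 53% = 95%.

95%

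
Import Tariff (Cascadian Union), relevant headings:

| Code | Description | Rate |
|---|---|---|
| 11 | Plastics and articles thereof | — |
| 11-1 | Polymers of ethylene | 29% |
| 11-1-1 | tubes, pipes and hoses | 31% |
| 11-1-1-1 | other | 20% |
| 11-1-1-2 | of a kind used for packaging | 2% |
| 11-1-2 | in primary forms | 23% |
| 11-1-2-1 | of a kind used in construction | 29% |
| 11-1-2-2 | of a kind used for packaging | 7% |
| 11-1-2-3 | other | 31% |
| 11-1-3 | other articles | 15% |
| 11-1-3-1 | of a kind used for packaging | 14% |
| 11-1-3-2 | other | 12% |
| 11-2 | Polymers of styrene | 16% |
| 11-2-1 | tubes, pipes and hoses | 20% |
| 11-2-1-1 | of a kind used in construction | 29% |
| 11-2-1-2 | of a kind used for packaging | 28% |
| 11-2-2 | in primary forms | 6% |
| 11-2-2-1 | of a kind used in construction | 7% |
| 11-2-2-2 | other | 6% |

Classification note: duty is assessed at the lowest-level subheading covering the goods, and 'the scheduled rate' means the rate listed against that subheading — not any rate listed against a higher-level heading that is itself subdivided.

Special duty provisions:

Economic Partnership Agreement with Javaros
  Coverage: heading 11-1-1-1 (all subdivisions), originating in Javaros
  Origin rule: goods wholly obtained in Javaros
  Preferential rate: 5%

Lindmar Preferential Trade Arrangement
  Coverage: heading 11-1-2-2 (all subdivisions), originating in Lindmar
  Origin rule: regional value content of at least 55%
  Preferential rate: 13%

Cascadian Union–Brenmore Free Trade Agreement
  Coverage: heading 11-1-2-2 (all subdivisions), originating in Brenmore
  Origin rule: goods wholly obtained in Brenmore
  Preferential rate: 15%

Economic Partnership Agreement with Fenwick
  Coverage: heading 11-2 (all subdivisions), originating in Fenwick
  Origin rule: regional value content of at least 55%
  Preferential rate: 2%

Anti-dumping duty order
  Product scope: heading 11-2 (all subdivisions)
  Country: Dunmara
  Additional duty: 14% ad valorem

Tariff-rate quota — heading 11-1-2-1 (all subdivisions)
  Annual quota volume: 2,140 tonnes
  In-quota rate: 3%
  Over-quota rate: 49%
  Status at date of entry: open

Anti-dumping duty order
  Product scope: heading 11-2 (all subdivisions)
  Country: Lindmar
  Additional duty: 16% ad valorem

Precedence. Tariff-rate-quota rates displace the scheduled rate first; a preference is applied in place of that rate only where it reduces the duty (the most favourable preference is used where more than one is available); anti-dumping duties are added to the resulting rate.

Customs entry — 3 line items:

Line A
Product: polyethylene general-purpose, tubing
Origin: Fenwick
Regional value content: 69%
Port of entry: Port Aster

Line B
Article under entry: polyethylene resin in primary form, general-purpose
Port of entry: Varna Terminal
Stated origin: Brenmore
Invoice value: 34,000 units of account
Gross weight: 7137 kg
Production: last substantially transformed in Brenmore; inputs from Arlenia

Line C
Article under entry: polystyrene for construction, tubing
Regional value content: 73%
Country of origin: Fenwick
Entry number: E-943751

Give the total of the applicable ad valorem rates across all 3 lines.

53%

Line A: polyethylene → 11-1; tubing → 11-1-1; general-purpose → 11-1-1-1. Scheduled 20%. Fenwick agreement on 11-2: 11-1-1-1 not covered. → 20%.
Line B: polyethylene → 11-1; resin in primary form → 11-1-2; general-purpose → 11-1-2-3. Scheduled 31%. Brenmore agreement on 11-1-2-2: 11-1-2-3 not covered. → 31%.
Line C: polystyrene → 11-2; tubing → 11-2-1; for construction → 11-2-1-1. Scheduled 29%. Fenwick agreement on 11-2: RVC ≥ 55% → 2% available; preferential 2%. → 2%.
Sum: 20% + 31% + 2% = 53%.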